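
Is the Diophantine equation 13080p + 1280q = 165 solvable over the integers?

gcd(13080, 1280):
  13080 = 10*1280 + 280
  1280 = 4*280 + 160
  280 = 1*160 + 120
  160 = 1*120 + 40
  120 = 3*40
so gcd(13080, 1280) = 40.
40 does not divide 165 (remainder 5), so no integer solutions.

no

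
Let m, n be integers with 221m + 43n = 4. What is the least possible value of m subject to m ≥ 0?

gcd(221, 43):
  221 = 5*43 + 6
  43 = 7*6 + 1
  6 = 6*1
so gcd(221, 43) = 1.
1 divides 4, so solutions exist.
Back-substitute for Bézout coefficients:
  1 = 43 - 7*6
  ... = 221*(-7) + 43*(36)
Scale by 4/1 = 4: (m₀, n₀) = (-28, 144).
General solution: m = -28 + 43t, n = 144 - 221t for integer t.
m ≥ 0: smallest is -28 mod 43 = 15 (at t = 1), with n = -77.

15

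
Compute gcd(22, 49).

1

gcd(49, 22):
  49 = 2*22 + 5
  22 = 4*5 + 2
  5 = 2*2 + 1
  2 = 2*1
so gcd(49, 22) = 1.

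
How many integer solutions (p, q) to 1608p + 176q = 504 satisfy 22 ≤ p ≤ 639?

28

gcd(1608, 176) = 8  (1608 = 9×176 + 24, 176 = 7×24 + 8, 24 = 3×8).
Back-substituting, 1608×(-7) + 176×(64) = 8.
Scale by 63: particular solution (-441, 4032); reduce p mod 22: (21, -189).
General solution: p = 21 + 22t, q = -189 - 201t for integer t.
22 ≤ 21 + 22t ≤ 639 gives t ∈ [1, 28], which is 28 values.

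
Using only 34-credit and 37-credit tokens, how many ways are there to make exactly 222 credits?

1

Need nonnegative integers with 34j + 37k = 222.
gcd(34, 37) = 1, and 34·(12) + 37·(-11) = 1.
So (j₀, k₀) = (2664, -2442); general j = 2664 + 37t, k = -2442 - 34t.
j ≥ 0 ⇒ t ≥ -72; k ≥ 0 ⇒ t ≤ -72. That's 1 value of t.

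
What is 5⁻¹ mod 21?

17

gcd(21, 5):
  21 = 4·5 + 1
  5 = 5·1
so gcd(21, 5) = 1.
Back-substitute for Bézout coefficients:
  1 = 21 - 4·5
  ... = 5·(-4) + 21·(1)
So 5·-4 ≡ 1 (mod 21), and -4 mod 21 = 17.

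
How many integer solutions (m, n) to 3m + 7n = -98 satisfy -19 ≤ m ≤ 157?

gcd(7, 3) = 1.
By Bézout, 3·(-2) + 7·(1) = 1.
Particular solution: (0, -14).
General solution: m = 0 + 7t, n = -14 - 3t for integer t.
-19 ≤ 0 + 7t ≤ 157 gives t ∈ [-2, 22], which is 25 values.

25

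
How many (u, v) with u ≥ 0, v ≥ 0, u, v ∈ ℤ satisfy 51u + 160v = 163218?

20

gcd(160, 51) = 1.
By Bézout, 51·(-69) + 160·(22) = 1.
One solution: (38, 1008).
General: u = 38 + 160t, v = 1008 - 51t.
u ≥ 0 ⇒ t ≥ 0; v ≥ 0 ⇒ t ≤ 19. So t ∈ [0, 19]: 20 solutions.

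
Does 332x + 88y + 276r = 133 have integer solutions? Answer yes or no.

gcd(332, 88) = 4.
gcd(4, 276) = 4.
4 does not divide 133 (remainder 1), so no integer solutions.

no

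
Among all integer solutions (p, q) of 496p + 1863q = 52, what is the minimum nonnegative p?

556

gcd(1863, 496):
  1863 = 3*496 + 375
  496 = 1*375 + 121
  375 = 3*121 + 12
  121 = 10*12 + 1
  12 = 12*1
so gcd(1863, 496) = 1.
1 divides 52, so solutions exist.
Back-substitute for Bézout coefficients:
  1 = 121 - 10*12
  ... = 496*(154) + 1863*(-41)
Scale by 52/1 = 52: (p₀, q₀) = (8008, -2132).
General solution: p = 8008 + 1863t, q = -2132 - 496t for integer t.
p ≥ 0: smallest is 8008 mod 1863 = 556 (at t = -4), with q = -148.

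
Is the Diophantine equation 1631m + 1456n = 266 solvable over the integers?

gcd(1631, 1456) = 7  (1631 = 1·1456 + 175, 1456 = 8·175 + 56, 175 = 3·56 + 7, 56 = 8·7).
7 divides 266, so integer solutions exist.

yes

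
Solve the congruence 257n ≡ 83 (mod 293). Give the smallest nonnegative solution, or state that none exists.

250

gcd(293, 257) = 1.
1 divides 83, so solutions exist.
By Bézout, 257×(-57) + 293×(50) = 1.
So 257×(-57) ≡ 1 (mod 293); multiply by 83: n ≡ -4731 (mod 293).
Smallest nonnegative: n = -4731 mod 293 = 250.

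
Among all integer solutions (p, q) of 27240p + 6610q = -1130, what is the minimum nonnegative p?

gcd(27240, 6610) = 10  (27240 = 4*6610 + 800, 6610 = 8*800 + 210, 800 = 3*210 + 170, 210 = 1*170 + 40, 170 = 4*40 + 10, 40 = 4*10).
10 divides -1130, so solutions exist.
Back-substituting, 27240*(157) + 6610*(-647) = 10.
Scale by -1130/10 = -113: (p₀, q₀) = (-17741, 73111).
General solution: p = -17741 + 661t, q = 73111 - 2724t for integer t.
p ≥ 0: smallest is -17741 mod 661 = 106 (at t = 27), with q = -437.

106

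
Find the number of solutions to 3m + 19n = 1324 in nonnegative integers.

gcd(19, 3) = 1  (19 = 6·3 + 1, 3 = 3·1).
Back-substituting, 3·(-6) + 19·(1) = 1.
Scale by 1324: one solution is (-7944, 1324). Reduce m mod 19: (17, 67).
General: m = 17 + 19t, n = 67 - 3t.
m ≥ 0 ⇒ t ≥ 0; n ≥ 0 ⇒ t ≤ 22. So t ∈ [0, 22]: 23 solutions.

23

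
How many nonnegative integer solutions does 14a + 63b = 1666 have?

gcd(63, 14) = 7.
By Bézout, 14×(-4) + 63×(1) = 7.
One solution: (2, 26).
General: a = 2 + 9t, b = 26 - 2t.
a ≥ 0 ⇒ t ≥ 0; b ≥ 0 ⇒ t ≤ 13. So t ∈ [0, 13]: 14 solutions.

14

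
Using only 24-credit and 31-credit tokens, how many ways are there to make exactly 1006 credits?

1

Need nonnegative integers with 24j + 31k = 1006.
gcd(24, 31) = 1, and 24·(-9) + 31·(7) = 1.
So (j₀, k₀) = (-9054, 7042); general j = -9054 + 31t, k = 7042 - 24t.
j ≥ 0 ⇒ t ≥ 293; k ≥ 0 ⇒ t ≤ 293. That's 1 value of t.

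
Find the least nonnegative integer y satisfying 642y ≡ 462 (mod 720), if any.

31

gcd(720, 642):
  720 = 1*642 + 78
  642 = 8*78 + 18
  78 = 4*18 + 6
  18 = 3*6
so gcd(720, 642) = 6.
6 divides 462, so solutions exist.
Back-substitute for Bézout coefficients:
  6 = 78 - 4*18
  ... = 642*(-37) + 720*(33)
So 642*(-37) ≡ 6 (mod 720); multiply by 77: y ≡ -2849 (mod 120).
Smallest nonnegative: y = -2849 mod 120 = 31.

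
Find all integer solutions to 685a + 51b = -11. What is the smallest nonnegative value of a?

25

gcd(685, 51) = 1.
1 divides -11, so solutions exist.
By Bézout, 685·(7) + 51·(-94) = 1.
Scale by -11/1 = -11: (a₀, b₀) = (-77, 1034).
General solution: a = -77 + 51t, b = 1034 - 685t for integer t.
a ≥ 0: smallest is -77 mod 51 = 25 (at t = 2), with b = -336.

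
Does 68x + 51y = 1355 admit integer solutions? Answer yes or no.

no

gcd(68, 51):
  68 = 1·51 + 17
  51 = 3·17
so gcd(68, 51) = 17.
17 does not divide 1355 (remainder 12), so no integer solutions.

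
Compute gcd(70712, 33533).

1

gcd(70712, 33533) = 1  (70712 = 2*33533 + 3646, 33533 = 9*3646 + 719, 3646 = 5*719 + 51, 719 = 14*51 + 5, 51 = 10*5 + 1, 5 = 5*1).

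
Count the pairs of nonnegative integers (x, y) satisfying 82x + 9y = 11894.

16

gcd(82, 9):
  82 = 9·9 + 1
  9 = 9·1
so gcd(82, 9) = 1.
Back-substitute for Bézout coefficients:
  1 = 82 - 9·9
  ... = 82·(1) + 9·(-9)
Scale by 11894: one solution is (11894, -107046). Reduce x mod 9: (5, 1276).
General: x = 5 + 9t, y = 1276 - 82t.
x ≥ 0 ⇒ t ≥ 0; y ≥ 0 ⇒ t ≤ 15. So t ∈ [0, 15]: 16 solutions.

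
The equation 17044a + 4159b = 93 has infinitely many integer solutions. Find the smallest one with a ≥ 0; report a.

gcd(17044, 4159):
  17044 = 4×4159 + 408
  4159 = 10×408 + 79
  408 = 5×79 + 13
  79 = 6×13 + 1
  13 = 13×1
so gcd(17044, 4159) = 1.
1 divides 93, so solutions exist.
Back-substitute for Bézout coefficients:
  1 = 79 - 6×13
  ... = 17044×(-316) + 4159×(1295)
Scale by 93/1 = 93: (a₀, b₀) = (-29388, 120435).
General solution: a = -29388 + 4159t, b = 120435 - 17044t for integer t.
a ≥ 0: smallest is -29388 mod 4159 = 3884 (at t = 8), with b = -15917.

3884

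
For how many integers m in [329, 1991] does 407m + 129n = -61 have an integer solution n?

13

gcd(407, 129) = 1  (407 = 3·129 + 20, 129 = 6·20 + 9, 20 = 2·9 + 2, 9 = 4·2 + 1, 2 = 2·1).
Back-substituting, 407·(-58) + 129·(183) = 1.
Scale by -61: particular solution (3538, -11163); reduce m mod 129: (55, -174).
General solution: m = 55 + 129t, n = -174 - 407t for integer t.
329 ≤ 55 + 129t ≤ 1991 gives t ∈ [3, 15], which is 13 values.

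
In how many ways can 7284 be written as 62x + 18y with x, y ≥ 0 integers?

gcd(62, 18) = 2  (62 = 3×18 + 8, 18 = 2×8 + 2, 8 = 4×2).
Back-substituting, 62×(-2) + 18×(7) = 2.
Scale by 3642: one solution is (-7284, 25494). Reduce x mod 9: (6, 384).
General: x = 6 + 9t, y = 384 - 31t.
x ≥ 0 ⇒ t ≥ 0; y ≥ 0 ⇒ t ≤ 12. So t ∈ [0, 12]: 13 solutions.

13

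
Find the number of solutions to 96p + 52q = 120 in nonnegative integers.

0

gcd(96, 52) = 4  (96 = 1·52 + 44, 52 = 1·44 + 8, 44 = 5·8 + 4, 8 = 2·4).
Back-substituting, 96·(6) + 52·(-11) = 4.
Scale by 30: one solution is (180, -330). Reduce p mod 13: (11, -18).
General: p = 11 + 13t, q = -18 - 24t.
p ≥ 0 ⇒ t ≥ 0; q ≥ 0 ⇒ t ≤ -1. So t ∈ [0, -1]: 0 solutions.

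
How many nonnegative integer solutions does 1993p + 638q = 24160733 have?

19

gcd(1993, 638) = 1.
By Bézout, 1993*(105) + 638*(-328) = 1.
One solution: (117, 37504).
General: p = 117 + 638t, q = 37504 - 1993t.
p ≥ 0 ⇒ t ≥ 0; q ≥ 0 ⇒ t ≤ 18. So t ∈ [0, 18]: 19 solutions.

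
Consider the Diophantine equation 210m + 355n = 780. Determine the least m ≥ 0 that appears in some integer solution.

gcd(355, 210):
  355 = 1×210 + 145
  210 = 1×145 + 65
  145 = 2×65 + 15
  65 = 4×15 + 5
  15 = 3×5
so gcd(355, 210) = 5.
5 divides 780, so solutions exist.
Back-substitute for Bézout coefficients:
  5 = 65 - 4×15
  ... = 210×(22) + 355×(-13)
Scale by 780/5 = 156: (m₀, n₀) = (3432, -2028).
General solution: m = 3432 + 71t, n = -2028 - 42t for integer t.
m ≥ 0: smallest is 3432 mod 71 = 24 (at t = -48), with n = -12.

24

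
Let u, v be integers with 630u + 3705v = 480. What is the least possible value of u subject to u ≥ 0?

236

gcd(3705, 630) = 15  (3705 = 5·630 + 555, 630 = 1·555 + 75, 555 = 7·75 + 30, 75 = 2·30 + 15, 30 = 2·15).
15 divides 480, so solutions exist.
Back-substituting, 630·(100) + 3705·(-17) = 15.
Scale by 480/15 = 32: (u₀, v₀) = (3200, -544).
General solution: u = 3200 + 247t, v = -544 - 42t for integer t.
u ≥ 0: smallest is 3200 mod 247 = 236 (at t = -12), with v = -40.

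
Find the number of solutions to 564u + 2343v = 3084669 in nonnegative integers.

gcd(2343, 564) = 3  (2343 = 4*564 + 87, 564 = 6*87 + 42, 87 = 2*42 + 3, 42 = 14*3).
Back-substituting, 564*(-54) + 2343*(13) = 3.
Scale by 1028223: one solution is (-55524042, 13366899). Reduce u mod 781: (372, 1227).
General: u = 372 + 781t, v = 1227 - 188t.
u ≥ 0 ⇒ t ≥ 0; v ≥ 0 ⇒ t ≤ 6. So t ∈ [0, 6]: 7 solutions.

7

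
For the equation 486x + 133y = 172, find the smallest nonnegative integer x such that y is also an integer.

gcd(486, 133):
  486 = 3×133 + 87
  133 = 1×87 + 46
  87 = 1×46 + 41
  46 = 1×41 + 5
  41 = 8×5 + 1
  5 = 5×1
so gcd(486, 133) = 1.
1 divides 172, so solutions exist.
Back-substitute for Bézout coefficients:
  1 = 41 - 8×5
  ... = 486×(26) + 133×(-95)
Scale by 172/1 = 172: (x₀, y₀) = (4472, -16340).
General solution: x = 4472 + 133t, y = -16340 - 486t for integer t.
x ≥ 0: smallest is 4472 mod 133 = 83 (at t = -33), with y = -302.

83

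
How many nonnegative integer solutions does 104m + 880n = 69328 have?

gcd(880, 104):
  880 = 8*104 + 48
  104 = 2*48 + 8
  48 = 6*8
so gcd(880, 104) = 8.
Back-substitute for Bézout coefficients:
  8 = 104 - 2*48
  ... = 104*(17) + 880*(-2)
Scale by 8666: one solution is (147322, -17332). Reduce m mod 110: (32, 75).
General: m = 32 + 110t, n = 75 - 13t.
m ≥ 0 ⇒ t ≥ 0; n ≥ 0 ⇒ t ≤ 5. So t ∈ [0, 5]: 6 solutions.

6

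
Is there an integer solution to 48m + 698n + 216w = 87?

no

gcd(698, 48) = 2.
gcd(2, 216) = 2.
2 does not divide 87 (remainder 1), so no integer solutions.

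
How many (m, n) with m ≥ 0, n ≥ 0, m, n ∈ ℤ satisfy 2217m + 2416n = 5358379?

gcd(2416, 2217) = 1.
By Bézout, 2217*(777) + 2416*(-713) = 1.
One solution: (1507, 835).
General: m = 1507 + 2416t, n = 835 - 2217t.
m ≥ 0 ⇒ t ≥ 0; n ≥ 0 ⇒ t ≤ 0. So t ∈ [0, 0]: 1 solution.

1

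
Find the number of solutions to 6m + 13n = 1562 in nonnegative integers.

gcd(13, 6) = 1  (13 = 2·6 + 1, 6 = 6·1).
Back-substituting, 6·(-2) + 13·(1) = 1.
Scale by 1562: one solution is (-3124, 1562). Reduce m mod 13: (9, 116).
General: m = 9 + 13t, n = 116 - 6t.
m ≥ 0 ⇒ t ≥ 0; n ≥ 0 ⇒ t ≤ 19. So t ∈ [0, 19]: 20 solutions.

20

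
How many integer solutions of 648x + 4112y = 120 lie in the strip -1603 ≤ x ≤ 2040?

gcd(4112, 648) = 8  (4112 = 6·648 + 224, 648 = 2·224 + 200, 224 = 1·200 + 24, 200 = 8·24 + 8, 24 = 3·8).
Back-substituting, 648·(165) + 4112·(-26) = 8.
Scale by 15: particular solution (2475, -390); reduce x mod 514: (419, -66).
General solution: x = 419 + 514t, y = -66 - 81t for integer t.
-1603 ≤ 419 + 514t ≤ 2040 gives t ∈ [-3, 3], which is 7 values.

7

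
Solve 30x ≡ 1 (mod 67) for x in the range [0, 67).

38

gcd(67, 30) = 1.
By Bézout, 30·(-29) + 67·(13) = 1.
So 30·-29 ≡ 1 (mod 67), and -29 mod 67 = 38.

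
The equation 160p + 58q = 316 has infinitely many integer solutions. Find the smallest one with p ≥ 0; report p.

gcd(160, 58) = 2.
2 divides 316, so solutions exist.
By Bézout, 160×(4) + 58×(-11) = 2.
Scale by 316/2 = 158: (p₀, q₀) = (632, -1738).
General solution: p = 632 + 29t, q = -1738 - 80t for integer t.
p ≥ 0: smallest is 632 mod 29 = 23 (at t = -21), with q = -58.

23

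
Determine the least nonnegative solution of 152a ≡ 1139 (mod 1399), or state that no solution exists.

gcd(1399, 152):
  1399 = 9×152 + 31
  152 = 4×31 + 28
  31 = 1×28 + 3
  28 = 9×3 + 1
  3 = 3×1
so gcd(1399, 152) = 1.
1 divides 1139, so solutions exist.
Back-substitute for Bézout coefficients:
  1 = 28 - 9×3
  ... = 152×(451) + 1399×(-49)
So 152×(451) ≡ 1 (mod 1399); multiply by 1139: a ≡ 513689 (mod 1399).
Smallest nonnegative: a = 513689 mod 1399 = 256.

256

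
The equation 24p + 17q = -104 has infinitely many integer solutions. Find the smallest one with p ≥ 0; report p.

7

gcd(24, 17) = 1  (24 = 1*17 + 7, 17 = 2*7 + 3, 7 = 2*3 + 1, 3 = 3*1).
1 divides -104, so solutions exist.
Back-substituting, 24*(5) + 17*(-7) = 1.
Scale by -104/1 = -104: (p₀, q₀) = (-520, 728).
General solution: p = -520 + 17t, q = 728 - 24t for integer t.
p ≥ 0: smallest is -520 mod 17 = 7 (at t = 31), with q = -16.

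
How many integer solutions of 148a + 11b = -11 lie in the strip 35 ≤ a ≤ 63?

2

gcd(148, 11):
  148 = 13*11 + 5
  11 = 2*5 + 1
  5 = 5*1
so gcd(148, 11) = 1.
Back-substitute for Bézout coefficients:
  1 = 11 - 2*5
  ... = 148*(-2) + 11*(27)
Scale by -11: particular solution (22, -297); reduce a mod 11: (0, -1).
General solution: a = 0 + 11t, b = -1 - 148t for integer t.
35 ≤ 0 + 11t ≤ 63 gives t ∈ [4, 5], which is 2 values.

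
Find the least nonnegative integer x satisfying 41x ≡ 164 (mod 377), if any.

gcd(377, 41):
  377 = 9*41 + 8
  41 = 5*8 + 1
  8 = 8*1
so gcd(377, 41) = 1.
1 divides 164, so solutions exist.
Back-substitute for Bézout coefficients:
  1 = 41 - 5*8
  ... = 41*(46) + 377*(-5)
So 41*(46) ≡ 1 (mod 377); multiply by 164: x ≡ 7544 (mod 377).
Smallest nonnegative: x = 7544 mod 377 = 4.

4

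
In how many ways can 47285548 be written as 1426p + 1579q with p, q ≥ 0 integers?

21

gcd(1579, 1426):
  1579 = 1·1426 + 153
  1426 = 9·153 + 49
  153 = 3·49 + 6
  49 = 8·6 + 1
  6 = 6·1
so gcd(1579, 1426) = 1.
Back-substitute for Bézout coefficients:
  1 = 49 - 8·6
  ... = 1426·(258) + 1579·(-233)
Scale by 47285548: one solution is (12199671384, -11017532684). Reduce p mod 1579: (5, 29942).
General: p = 5 + 1579t, q = 29942 - 1426t.
p ≥ 0 ⇒ t ≥ 0; q ≥ 0 ⇒ t ≤ 20. So t ∈ [0, 20]: 21 solutions.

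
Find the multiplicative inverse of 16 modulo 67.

gcd(67, 16):
  67 = 4×16 + 3
  16 = 5×3 + 1
  3 = 3×1
so gcd(67, 16) = 1.
Back-substitute for Bézout coefficients:
  1 = 16 - 5×3
  ... = 16×(21) + 67×(-5)
So 16×21 ≡ 1 (mod 67), and 21 mod 67 = 21.

21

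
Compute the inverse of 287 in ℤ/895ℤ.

gcd(895, 287) = 1  (895 = 3×287 + 34, 287 = 8×34 + 15, 34 = 2×15 + 4, 15 = 3×4 + 3, 4 = 1×3 + 1, 3 = 3×1).
Back-substituting, 287×(-237) + 895×(76) = 1.
So 287×-237 ≡ 1 (mod 895), and -237 mod 895 = 658.

658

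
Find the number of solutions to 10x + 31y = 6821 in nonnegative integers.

gcd(31, 10) = 1  (31 = 3·10 + 1, 10 = 10·1).
Back-substituting, 10·(-3) + 31·(1) = 1.
Scale by 6821: one solution is (-20463, 6821). Reduce x mod 31: (28, 211).
General: x = 28 + 31t, y = 211 - 10t.
x ≥ 0 ⇒ t ≥ 0; y ≥ 0 ⇒ t ≤ 21. So t ∈ [0, 21]: 22 solutions.

22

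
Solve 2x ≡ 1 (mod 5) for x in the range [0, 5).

gcd(5, 2):
  5 = 2*2 + 1
  2 = 2*1
so gcd(5, 2) = 1.
Back-substitute for Bézout coefficients:
  1 = 5 - 2*2
  ... = 2*(-2) + 5*(1)
So 2*-2 ≡ 1 (mod 5), and -2 mod 5 = 3.

3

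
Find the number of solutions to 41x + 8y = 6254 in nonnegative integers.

19

gcd(41, 8) = 1  (41 = 5×8 + 1, 8 = 8×1).
Back-substituting, 41×(1) + 8×(-5) = 1.
Scale by 6254: one solution is (6254, -31270). Reduce x mod 8: (6, 751).
General: x = 6 + 8t, y = 751 - 41t.
x ≥ 0 ⇒ t ≥ 0; y ≥ 0 ⇒ t ≤ 18. So t ∈ [0, 18]: 19 solutions.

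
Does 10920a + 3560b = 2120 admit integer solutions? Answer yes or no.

yes

gcd(10920, 3560) = 40  (10920 = 3*3560 + 240, 3560 = 14*240 + 200, 240 = 1*200 + 40, 200 = 5*40).
40 divides 2120, so integer solutions exist.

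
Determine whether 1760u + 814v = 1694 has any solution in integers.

yes

gcd(1760, 814) = 22  (1760 = 2·814 + 132, 814 = 6·132 + 22, 132 = 6·22).
22 divides 1694, so integer solutions exist.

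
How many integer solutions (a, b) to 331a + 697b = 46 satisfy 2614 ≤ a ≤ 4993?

gcd(697, 331) = 1.
By Bézout, 331*(219) + 697*(-104) = 1.
Particular solution: (316, -150).
General solution: a = 316 + 697t, b = -150 - 331t for integer t.
2614 ≤ 316 + 697t ≤ 4993 gives t ∈ [4, 6], which is 3 values.

3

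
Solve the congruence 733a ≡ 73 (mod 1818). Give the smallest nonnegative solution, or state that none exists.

1141

gcd(1818, 733):
  1818 = 2·733 + 352
  733 = 2·352 + 29
  352 = 12·29 + 4
  29 = 7·4 + 1
  4 = 4·1
so gcd(1818, 733) = 1.
1 divides 73, so solutions exist.
Back-substitute for Bézout coefficients:
  1 = 29 - 7·4
  ... = 733·(439) + 1818·(-177)
So 733·(439) ≡ 1 (mod 1818); multiply by 73: a ≡ 32047 (mod 1818).
Smallest nonnegative: a = 32047 mod 1818 = 1141.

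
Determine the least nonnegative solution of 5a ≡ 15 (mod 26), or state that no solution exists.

gcd(26, 5):
  26 = 5·5 + 1
  5 = 5·1
so gcd(26, 5) = 1.
1 divides 15, so solutions exist.
Back-substitute for Bézout coefficients:
  1 = 26 - 5·5
  ... = 5·(-5) + 26·(1)
So 5·(-5) ≡ 1 (mod 26); multiply by 15: a ≡ -75 (mod 26).
Smallest nonnegative: a = -75 mod 26 = 3.

3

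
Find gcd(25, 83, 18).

1

gcd(83, 25) = 1  (83 = 3×25 + 8, 25 = 3×8 + 1, 8 = 8×1).
gcd(1, 18) = 1.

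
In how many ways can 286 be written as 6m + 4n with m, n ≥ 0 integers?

24

gcd(6, 4) = 2.
By Bézout, 6·(1) + 4·(-1) = 2.
One solution: (1, 70).
General: m = 1 + 2t, n = 70 - 3t.
m ≥ 0 ⇒ t ≥ 0; n ≥ 0 ⇒ t ≤ 23. So t ∈ [0, 23]: 24 solutions.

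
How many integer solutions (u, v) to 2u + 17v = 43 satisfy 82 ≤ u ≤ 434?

20

gcd(17, 2):
  17 = 8×2 + 1
  2 = 2×1
so gcd(17, 2) = 1.
Back-substitute for Bézout coefficients:
  1 = 17 - 8×2
  ... = 2×(-8) + 17×(1)
Scale by 43: particular solution (-344, 43); reduce u mod 17: (13, 1).
General solution: u = 13 + 17t, v = 1 - 2t for integer t.
82 ≤ 13 + 17t ≤ 434 gives t ∈ [5, 24], which is 20 values.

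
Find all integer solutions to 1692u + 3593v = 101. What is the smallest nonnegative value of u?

2062

gcd(3593, 1692) = 1  (3593 = 2*1692 + 209, 1692 = 8*209 + 20, 209 = 10*20 + 9, 20 = 2*9 + 2, 9 = 4*2 + 1, 2 = 2*1).
1 divides 101, so solutions exist.
Back-substituting, 1692*(-1616) + 3593*(761) = 1.
Scale by 101/1 = 101: (u₀, v₀) = (-163216, 76861).
General solution: u = -163216 + 3593t, v = 76861 - 1692t for integer t.
u ≥ 0: smallest is -163216 mod 3593 = 2062 (at t = 46), with v = -971.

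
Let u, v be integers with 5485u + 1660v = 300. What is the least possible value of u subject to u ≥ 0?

280

gcd(5485, 1660) = 5.
5 divides 300, so solutions exist.
By Bézout, 5485×(-23) + 1660×(76) = 5.
Scale by 300/5 = 60: (u₀, v₀) = (-1380, 4560).
General solution: u = -1380 + 332t, v = 4560 - 1097t for integer t.
u ≥ 0: smallest is -1380 mod 332 = 280 (at t = 5), with v = -925.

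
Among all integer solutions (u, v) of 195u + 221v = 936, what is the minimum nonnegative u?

15

gcd(221, 195) = 13.
13 divides 936, so solutions exist.
By Bézout, 195*(8) + 221*(-7) = 13.
Scale by 936/13 = 72: (u₀, v₀) = (576, -504).
General solution: u = 576 + 17t, v = -504 - 15t for integer t.
u ≥ 0: smallest is 576 mod 17 = 15 (at t = -33), with v = -9.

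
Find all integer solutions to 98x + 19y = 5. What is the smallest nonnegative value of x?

8

gcd(98, 19):
  98 = 5×19 + 3
  19 = 6×3 + 1
  3 = 3×1
so gcd(98, 19) = 1.
1 divides 5, so solutions exist.
Back-substitute for Bézout coefficients:
  1 = 19 - 6×3
  ... = 98×(-6) + 19×(31)
Scale by 5/1 = 5: (x₀, y₀) = (-30, 155).
General solution: x = -30 + 19t, y = 155 - 98t for integer t.
x ≥ 0: smallest is -30 mod 19 = 8 (at t = 2), with y = -41.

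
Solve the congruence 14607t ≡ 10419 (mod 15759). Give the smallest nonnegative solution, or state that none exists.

gcd(15759, 14607):
  15759 = 1·14607 + 1152
  14607 = 12·1152 + 783
  1152 = 1·783 + 369
  783 = 2·369 + 45
  369 = 8·45 + 9
  45 = 5·9
so gcd(15759, 14607) = 9.
9 does not divide 10419, so the congruence has no solution.

no solution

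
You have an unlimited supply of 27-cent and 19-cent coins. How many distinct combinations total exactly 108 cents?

Need nonnegative integers with 27j + 19k = 108.
gcd(27, 19) = 1, and 27·(-7) + 19·(10) = 1.
So (j₀, k₀) = (-756, 1080); general j = -756 + 19t, k = 1080 - 27t.
j ≥ 0 ⇒ t ≥ 40; k ≥ 0 ⇒ t ≤ 40. That's 1 value of t.

1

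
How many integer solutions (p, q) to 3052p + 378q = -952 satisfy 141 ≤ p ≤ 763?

gcd(3052, 378) = 14  (3052 = 8*378 + 28, 378 = 13*28 + 14, 28 = 2*14).
Back-substituting, 3052*(-13) + 378*(105) = 14.
Scale by -68: particular solution (884, -7140); reduce p mod 27: (20, -164).
General solution: p = 20 + 27t, q = -164 - 218t for integer t.
141 ≤ 20 + 27t ≤ 763 gives t ∈ [5, 27], which is 23 values.

23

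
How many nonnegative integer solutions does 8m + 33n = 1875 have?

gcd(33, 8):
  33 = 4×8 + 1
  8 = 8×1
so gcd(33, 8) = 1.
Back-substitute for Bézout coefficients:
  1 = 33 - 4×8
  ... = 8×(-4) + 33×(1)
Scale by 1875: one solution is (-7500, 1875). Reduce m mod 33: (24, 51).
General: m = 24 + 33t, n = 51 - 8t.
m ≥ 0 ⇒ t ≥ 0; n ≥ 0 ⇒ t ≤ 6. So t ∈ [0, 6]: 7 solutions.

7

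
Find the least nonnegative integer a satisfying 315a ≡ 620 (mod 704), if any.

gcd(704, 315) = 1  (704 = 2×315 + 74, 315 = 4×74 + 19, 74 = 3×19 + 17, 19 = 1×17 + 2, 17 = 8×2 + 1, 2 = 2×1).
1 divides 620, so solutions exist.
Back-substituting, 315×(-333) + 704×(149) = 1.
So 315×(-333) ≡ 1 (mod 704); multiply by 620: a ≡ -206460 (mod 704).
Smallest nonnegative: a = -206460 mod 704 = 516.

516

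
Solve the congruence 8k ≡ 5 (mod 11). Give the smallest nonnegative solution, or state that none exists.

2

gcd(11, 8):
  11 = 1·8 + 3
  8 = 2·3 + 2
  3 = 1·2 + 1
  2 = 2·1
so gcd(11, 8) = 1.
1 divides 5, so solutions exist.
Back-substitute for Bézout coefficients:
  1 = 3 - 1·2
  ... = 8·(-4) + 11·(3)
So 8·(-4) ≡ 1 (mod 11); multiply by 5: k ≡ -20 (mod 11).
Smallest nonnegative: k = -20 mod 11 = 2.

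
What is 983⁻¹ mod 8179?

gcd(8179, 983):
  8179 = 8·983 + 315
  983 = 3·315 + 38
  315 = 8·38 + 11
  38 = 3·11 + 5
  11 = 2·5 + 1
  5 = 5·1
so gcd(8179, 983) = 1.
Back-substitute for Bézout coefficients:
  1 = 11 - 2·5
  ... = 983·(-1506) + 8179·(181)
So 983·-1506 ≡ 1 (mod 8179), and -1506 mod 8179 = 6673.

6673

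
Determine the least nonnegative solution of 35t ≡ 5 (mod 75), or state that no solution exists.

gcd(75, 35) = 5.
5 divides 5, so solutions exist.
By Bézout, 35*(-2) + 75*(1) = 5.
So 35*(-2) ≡ 5 (mod 75); multiply by 1: t ≡ -2 (mod 15).
Smallest nonnegative: t = -2 mod 15 = 13.

13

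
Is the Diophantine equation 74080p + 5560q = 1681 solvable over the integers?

gcd(74080, 5560) = 40.
40 does not divide 1681 (remainder 1), so no integer solutions.

no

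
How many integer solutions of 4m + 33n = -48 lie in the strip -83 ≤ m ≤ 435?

gcd(33, 4) = 1.
By Bézout, 4*(-8) + 33*(1) = 1.
Particular solution: (21, -4).
General solution: m = 21 + 33t, n = -4 - 4t for integer t.
-83 ≤ 21 + 33t ≤ 435 gives t ∈ [-3, 12], which is 16 values.

16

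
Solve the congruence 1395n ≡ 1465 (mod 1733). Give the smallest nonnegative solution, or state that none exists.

gcd(1733, 1395) = 1.
1 divides 1465, so solutions exist.
By Bézout, 1395*(-282) + 1733*(227) = 1.
So 1395*(-282) ≡ 1 (mod 1733); multiply by 1465: n ≡ -413130 (mod 1733).
Smallest nonnegative: n = -413130 mod 1733 = 1057.

1057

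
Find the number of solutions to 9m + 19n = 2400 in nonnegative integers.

14

gcd(19, 9) = 1.
By Bézout, 9·(-2) + 19·(1) = 1.
One solution: (7, 123).
General: m = 7 + 19t, n = 123 - 9t.
m ≥ 0 ⇒ t ≥ 0; n ≥ 0 ⇒ t ≤ 13. So t ∈ [0, 13]: 14 solutions.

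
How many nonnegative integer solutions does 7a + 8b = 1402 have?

25

gcd(8, 7):
  8 = 1×7 + 1
  7 = 7×1
so gcd(8, 7) = 1.
Back-substitute for Bézout coefficients:
  1 = 8 - 1×7
  ... = 7×(-1) + 8×(1)
Scale by 1402: one solution is (-1402, 1402). Reduce a mod 8: (6, 170).
General: a = 6 + 8t, b = 170 - 7t.
a ≥ 0 ⇒ t ≥ 0; b ≥ 0 ⇒ t ≤ 24. So t ∈ [0, 24]: 25 solutions.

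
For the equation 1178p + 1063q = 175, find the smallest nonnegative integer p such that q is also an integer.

741

gcd(1178, 1063):
  1178 = 1×1063 + 115
  1063 = 9×115 + 28
  115 = 4×28 + 3
  28 = 9×3 + 1
  3 = 3×1
so gcd(1178, 1063) = 1.
1 divides 175, so solutions exist.
Back-substitute for Bézout coefficients:
  1 = 28 - 9×3
  ... = 1178×(-342) + 1063×(379)
Scale by 175/1 = 175: (p₀, q₀) = (-59850, 66325).
General solution: p = -59850 + 1063t, q = 66325 - 1178t for integer t.
p ≥ 0: smallest is -59850 mod 1063 = 741 (at t = 57), with q = -821.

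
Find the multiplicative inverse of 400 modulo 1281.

gcd(1281, 400) = 1.
By Bézout, 400·(253) + 1281·(-79) = 1.
So 400·253 ≡ 1 (mod 1281), and 253 mod 1281 = 253.

253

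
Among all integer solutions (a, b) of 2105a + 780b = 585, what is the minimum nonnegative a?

117

gcd(2105, 780) = 5  (2105 = 2*780 + 545, 780 = 1*545 + 235, 545 = 2*235 + 75, 235 = 3*75 + 10, 75 = 7*10 + 5, 10 = 2*5).
5 divides 585, so solutions exist.
Back-substituting, 2105*(73) + 780*(-197) = 5.
Scale by 585/5 = 117: (a₀, b₀) = (8541, -23049).
General solution: a = 8541 + 156t, b = -23049 - 421t for integer t.
a ≥ 0: smallest is 8541 mod 156 = 117 (at t = -54), with b = -315.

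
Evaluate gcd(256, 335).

1

gcd(335, 256):
  335 = 1·256 + 79
  256 = 3·79 + 19
  79 = 4·19 + 3
  19 = 6·3 + 1
  3 = 3·1
so gcd(335, 256) = 1.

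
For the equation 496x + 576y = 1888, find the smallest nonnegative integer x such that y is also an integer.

34

gcd(576, 496):
  576 = 1*496 + 80
  496 = 6*80 + 16
  80 = 5*16
so gcd(576, 496) = 16.
16 divides 1888, so solutions exist.
Back-substitute for Bézout coefficients:
  16 = 496 - 6*80
  ... = 496*(7) + 576*(-6)
Scale by 1888/16 = 118: (x₀, y₀) = (826, -708).
General solution: x = 826 + 36t, y = -708 - 31t for integer t.
x ≥ 0: smallest is 826 mod 36 = 34 (at t = -22), with y = -26.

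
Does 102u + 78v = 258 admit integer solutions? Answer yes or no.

yes

gcd(102, 78) = 6.
6 divides 258, so integer solutions exist.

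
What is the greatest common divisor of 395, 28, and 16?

1

gcd(395, 28):
  395 = 14×28 + 3
  28 = 9×3 + 1
  3 = 3×1
so gcd(395, 28) = 1.
gcd(1, 16) = 1.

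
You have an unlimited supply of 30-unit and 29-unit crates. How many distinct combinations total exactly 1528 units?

Need nonnegative integers with 30j + 29k = 1528.
gcd(30, 29) = 1, and 30·(1) + 29·(-1) = 1.
So (j₀, k₀) = (1528, -1528); general j = 1528 + 29t, k = -1528 - 30t.
j ≥ 0 ⇒ t ≥ -52; k ≥ 0 ⇒ t ≤ -51. That's 2 values of t.

2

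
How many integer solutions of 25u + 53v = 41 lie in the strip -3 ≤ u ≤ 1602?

gcd(53, 25) = 1.
By Bézout, 25*(17) + 53*(-8) = 1.
Particular solution: (8, -3).
General solution: u = 8 + 53t, v = -3 - 25t for integer t.
-3 ≤ 8 + 53t ≤ 1602 gives t ∈ [0, 30], which is 31 values.

31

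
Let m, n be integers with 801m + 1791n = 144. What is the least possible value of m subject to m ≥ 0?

gcd(1791, 801) = 9  (1791 = 2·801 + 189, 801 = 4·189 + 45, 189 = 4·45 + 9, 45 = 5·9).
9 divides 144, so solutions exist.
Back-substituting, 801·(-38) + 1791·(17) = 9.
Scale by 144/9 = 16: (m₀, n₀) = (-608, 272).
General solution: m = -608 + 199t, n = 272 - 89t for integer t.
m ≥ 0: smallest is -608 mod 199 = 188 (at t = 4), with n = -84.

188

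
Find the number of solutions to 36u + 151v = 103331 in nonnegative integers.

19

gcd(151, 36) = 1.
By Bézout, 36*(21) + 151*(-5) = 1.
One solution: (81, 665).
General: u = 81 + 151t, v = 665 - 36t.
u ≥ 0 ⇒ t ≥ 0; v ≥ 0 ⇒ t ≤ 18. So t ∈ [0, 18]: 19 solutions.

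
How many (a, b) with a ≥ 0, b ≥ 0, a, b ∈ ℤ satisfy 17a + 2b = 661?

gcd(17, 2) = 1  (17 = 8×2 + 1, 2 = 2×1).
Back-substituting, 17×(1) + 2×(-8) = 1.
Scale by 661: one solution is (661, -5288). Reduce a mod 2: (1, 322).
General: a = 1 + 2t, b = 322 - 17t.
a ≥ 0 ⇒ t ≥ 0; b ≥ 0 ⇒ t ≤ 18. So t ∈ [0, 18]: 19 solutions.

19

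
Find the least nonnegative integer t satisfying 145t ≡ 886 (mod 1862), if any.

gcd(1862, 145) = 1  (1862 = 12*145 + 122, 145 = 1*122 + 23, 122 = 5*23 + 7, 23 = 3*7 + 2, 7 = 3*2 + 1, 2 = 2*1).
1 divides 886, so solutions exist.
Back-substituting, 145*(-809) + 1862*(63) = 1.
So 145*(-809) ≡ 1 (mod 1862); multiply by 886: t ≡ -716774 (mod 1862).
Smallest nonnegative: t = -716774 mod 1862 = 96.

96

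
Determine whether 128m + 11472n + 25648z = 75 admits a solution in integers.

no

gcd(11472, 128):
  11472 = 89×128 + 80
  128 = 1×80 + 48
  80 = 1×48 + 32
  48 = 1×32 + 16
  32 = 2×16
so gcd(11472, 128) = 16.
gcd(16, 25648) = 16.
16 does not divide 75 (remainder 11), so no integer solutions.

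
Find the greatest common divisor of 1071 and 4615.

1

gcd(4615, 1071):
  4615 = 4*1071 + 331
  1071 = 3*331 + 78
  331 = 4*78 + 19
  78 = 4*19 + 2
  19 = 9*2 + 1
  2 = 2*1
so gcd(4615, 1071) = 1.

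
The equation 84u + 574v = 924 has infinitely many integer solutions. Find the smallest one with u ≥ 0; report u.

gcd(574, 84):
  574 = 6·84 + 70
  84 = 1·70 + 14
  70 = 5·14
so gcd(574, 84) = 14.
14 divides 924, so solutions exist.
Back-substitute for Bézout coefficients:
  14 = 84 - 1·70
  ... = 84·(7) + 574·(-1)
Scale by 924/14 = 66: (u₀, v₀) = (462, -66).
General solution: u = 462 + 41t, v = -66 - 6t for integer t.
u ≥ 0: smallest is 462 mod 41 = 11 (at t = -11), with v = 0.

11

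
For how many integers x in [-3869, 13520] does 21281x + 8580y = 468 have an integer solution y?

gcd(21281, 8580):
  21281 = 2×8580 + 4121
  8580 = 2×4121 + 338
  4121 = 12×338 + 65
  338 = 5×65 + 13
  65 = 5×13
so gcd(21281, 8580) = 13.
Back-substitute for Bézout coefficients:
  13 = 338 - 5×65
  ... = 21281×(-127) + 8580×(315)
Scale by 36: particular solution (-4572, 11340); reduce x mod 660: (48, -119).
General solution: x = 48 + 660t, y = -119 - 1637t for integer t.
-3869 ≤ 48 + 660t ≤ 13520 gives t ∈ [-5, 20], which is 26 values.

26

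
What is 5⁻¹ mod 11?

9

gcd(11, 5) = 1  (11 = 2*5 + 1, 5 = 5*1).
Back-substituting, 5*(-2) + 11*(1) = 1.
So 5*-2 ≡ 1 (mod 11), and -2 mod 11 = 9.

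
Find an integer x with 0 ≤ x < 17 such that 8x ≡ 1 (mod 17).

15

gcd(17, 8) = 1.
By Bézout, 8×(-2) + 17×(1) = 1.
So 8×-2 ≡ 1 (mod 17), and -2 mod 17 = 15.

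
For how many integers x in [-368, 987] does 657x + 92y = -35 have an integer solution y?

15

gcd(657, 92) = 1  (657 = 7·92 + 13, 92 = 7·13 + 1, 13 = 13·1).
Back-substituting, 657·(-7) + 92·(50) = 1.
Scale by -35: particular solution (245, -1750); reduce x mod 92: (61, -436).
General solution: x = 61 + 92t, y = -436 - 657t for integer t.
-368 ≤ 61 + 92t ≤ 987 gives t ∈ [-4, 10], which is 15 values.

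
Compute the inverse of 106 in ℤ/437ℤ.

235

gcd(437, 106):
  437 = 4·106 + 13
  106 = 8·13 + 2
  13 = 6·2 + 1
  2 = 2·1
so gcd(437, 106) = 1.
Back-substitute for Bézout coefficients:
  1 = 13 - 6·2
  ... = 106·(-202) + 437·(49)
So 106·-202 ≡ 1 (mod 437), and -202 mod 437 = 235.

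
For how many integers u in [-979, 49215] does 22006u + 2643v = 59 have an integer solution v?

19

gcd(22006, 2643):
  22006 = 8*2643 + 862
  2643 = 3*862 + 57
  862 = 15*57 + 7
  57 = 8*7 + 1
  7 = 7*1
so gcd(22006, 2643) = 1.
Back-substitute for Bézout coefficients:
  1 = 57 - 8*7
  ... = 22006*(-371) + 2643*(3089)
Scale by 59: particular solution (-21889, 182251); reduce u mod 2643: (1898, -15803).
General solution: u = 1898 + 2643t, v = -15803 - 22006t for integer t.
-979 ≤ 1898 + 2643t ≤ 49215 gives t ∈ [-1, 17], which is 19 values.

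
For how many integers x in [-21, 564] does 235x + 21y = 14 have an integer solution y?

28

gcd(235, 21) = 1  (235 = 11×21 + 4, 21 = 5×4 + 1, 4 = 4×1).
Back-substituting, 235×(-5) + 21×(56) = 1.
Scale by 14: particular solution (-70, 784); reduce x mod 21: (14, -156).
General solution: x = 14 + 21t, y = -156 - 235t for integer t.
-21 ≤ 14 + 21t ≤ 564 gives t ∈ [-1, 26], which is 28 values.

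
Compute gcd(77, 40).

gcd(77, 40):
  77 = 1·40 + 37
  40 = 1·37 + 3
  37 = 12·3 + 1
  3 = 3·1
so gcd(77, 40) = 1.

1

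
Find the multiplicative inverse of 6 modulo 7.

gcd(7, 6):
  7 = 1*6 + 1
  6 = 6*1
so gcd(7, 6) = 1.
Back-substitute for Bézout coefficients:
  1 = 7 - 1*6
  ... = 6*(-1) + 7*(1)
So 6*-1 ≡ 1 (mod 7), and -1 mod 7 = 6.

6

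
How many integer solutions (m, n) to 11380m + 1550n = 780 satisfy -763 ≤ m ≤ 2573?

gcd(11380, 1550) = 10  (11380 = 7*1550 + 530, 1550 = 2*530 + 490, 530 = 1*490 + 40, 490 = 12*40 + 10, 40 = 4*10).
Back-substituting, 11380*(-38) + 1550*(279) = 10.
Scale by 78: particular solution (-2964, 21762); reduce m mod 155: (136, -998).
General solution: m = 136 + 155t, n = -998 - 1138t for integer t.
-763 ≤ 136 + 155t ≤ 2573 gives t ∈ [-5, 15], which is 21 values.

21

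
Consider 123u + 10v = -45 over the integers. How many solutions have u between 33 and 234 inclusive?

20

gcd(123, 10) = 1  (123 = 12*10 + 3, 10 = 3*3 + 1, 3 = 3*1).
Back-substituting, 123*(-3) + 10*(37) = 1.
Scale by -45: particular solution (135, -1665); reduce u mod 10: (5, -66).
General solution: u = 5 + 10t, v = -66 - 123t for integer t.
33 ≤ 5 + 10t ≤ 234 gives t ∈ [3, 22], which is 20 values.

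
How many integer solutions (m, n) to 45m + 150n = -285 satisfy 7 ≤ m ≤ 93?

gcd(150, 45):
  150 = 3·45 + 15
  45 = 3·15
so gcd(150, 45) = 15.
Back-substitute for Bézout coefficients:
  15 = 150 - 3·45
  ... = 45·(-3) + 150·(1)
Scale by -19: particular solution (57, -19); reduce m mod 10: (7, -4).
General solution: m = 7 + 10t, n = -4 - 3t for integer t.
7 ≤ 7 + 10t ≤ 93 gives t ∈ [0, 8], which is 9 values.

9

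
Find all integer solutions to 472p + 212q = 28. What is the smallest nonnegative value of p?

gcd(472, 212):
  472 = 2×212 + 48
  212 = 4×48 + 20
  48 = 2×20 + 8
  20 = 2×8 + 4
  8 = 2×4
so gcd(472, 212) = 4.
4 divides 28, so solutions exist.
Back-substitute for Bézout coefficients:
  4 = 20 - 2×8
  ... = 472×(-22) + 212×(49)
Scale by 28/4 = 7: (p₀, q₀) = (-154, 343).
General solution: p = -154 + 53t, q = 343 - 118t for integer t.
p ≥ 0: smallest is -154 mod 53 = 5 (at t = 3), with q = -11.

5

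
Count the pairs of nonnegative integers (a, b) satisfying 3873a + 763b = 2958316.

gcd(3873, 763) = 1.
By Bézout, 3873×(-171) + 763×(868) = 1.
One solution: (16, 3796).
General: a = 16 + 763t, b = 3796 - 3873t.
a ≥ 0 ⇒ t ≥ 0; b ≥ 0 ⇒ t ≤ 0. So t ∈ [0, 0]: 1 solution.

1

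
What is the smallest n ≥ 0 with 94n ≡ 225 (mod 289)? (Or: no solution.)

gcd(289, 94) = 1  (289 = 3*94 + 7, 94 = 13*7 + 3, 7 = 2*3 + 1, 3 = 3*1).
1 divides 225, so solutions exist.
Back-substituting, 94*(-83) + 289*(27) = 1.
So 94*(-83) ≡ 1 (mod 289); multiply by 225: n ≡ -18675 (mod 289).
Smallest nonnegative: n = -18675 mod 289 = 110.

110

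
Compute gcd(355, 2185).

5

gcd(2185, 355) = 5  (2185 = 6·355 + 55, 355 = 6·55 + 25, 55 = 2·25 + 5, 25 = 5·5).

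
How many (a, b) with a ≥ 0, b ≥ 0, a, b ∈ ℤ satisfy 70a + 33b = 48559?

21

gcd(70, 33) = 1.
By Bézout, 70·(-8) + 33·(17) = 1.
One solution: (4, 1463).
General: a = 4 + 33t, b = 1463 - 70t.
a ≥ 0 ⇒ t ≥ 0; b ≥ 0 ⇒ t ≤ 20. So t ∈ [0, 20]: 21 solutions.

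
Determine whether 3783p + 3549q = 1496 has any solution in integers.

no

gcd(3783, 3549) = 39  (3783 = 1·3549 + 234, 3549 = 15·234 + 39, 234 = 6·39).
39 does not divide 1496 (remainder 14), so no integer solutions.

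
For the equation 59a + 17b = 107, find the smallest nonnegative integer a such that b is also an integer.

gcd(59, 17) = 1.
1 divides 107, so solutions exist.
By Bézout, 59·(-2) + 17·(7) = 1.
Scale by 107/1 = 107: (a₀, b₀) = (-214, 749).
General solution: a = -214 + 17t, b = 749 - 59t for integer t.
a ≥ 0: smallest is -214 mod 17 = 7 (at t = 13), with b = -18.

7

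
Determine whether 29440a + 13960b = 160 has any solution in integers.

yes

gcd(29440, 13960) = 40  (29440 = 2·13960 + 1520, 13960 = 9·1520 + 280, 1520 = 5·280 + 120, 280 = 2·120 + 40, 120 = 3·40).
40 divides 160, so integer solutions exist.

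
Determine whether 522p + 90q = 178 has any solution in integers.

gcd(522, 90) = 18.
18 does not divide 178 (remainder 16), so no integer solutions.

no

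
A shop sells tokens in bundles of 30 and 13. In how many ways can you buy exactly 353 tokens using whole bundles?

Need nonnegative integers with 30j + 13k = 353.
gcd(30, 13) = 1, and 30·(-3) + 13·(7) = 1.
So (j₀, k₀) = (-1059, 2471); general j = -1059 + 13t, k = 2471 - 30t.
j ≥ 0 ⇒ t ≥ 82; k ≥ 0 ⇒ t ≤ 82. That's 1 value of t.

1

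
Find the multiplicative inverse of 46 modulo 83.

74

gcd(83, 46):
  83 = 1*46 + 37
  46 = 1*37 + 9
  37 = 4*9 + 1
  9 = 9*1
so gcd(83, 46) = 1.
Back-substitute for Bézout coefficients:
  1 = 37 - 4*9
  ... = 46*(-9) + 83*(5)
So 46*-9 ≡ 1 (mod 83), and -9 mod 83 = 74.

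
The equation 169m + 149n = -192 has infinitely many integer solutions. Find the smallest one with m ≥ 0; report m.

50

gcd(169, 149):
  169 = 1×149 + 20
  149 = 7×20 + 9
  20 = 2×9 + 2
  9 = 4×2 + 1
  2 = 2×1
so gcd(169, 149) = 1.
1 divides -192, so solutions exist.
Back-substitute for Bézout coefficients:
  1 = 9 - 4×2
  ... = 169×(-67) + 149×(76)
Scale by -192/1 = -192: (m₀, n₀) = (12864, -14592).
General solution: m = 12864 + 149t, n = -14592 - 169t for integer t.
m ≥ 0: smallest is 12864 mod 149 = 50 (at t = -86), with n = -58.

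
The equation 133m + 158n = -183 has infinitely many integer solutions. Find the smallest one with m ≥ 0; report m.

1

gcd(158, 133):
  158 = 1·133 + 25
  133 = 5·25 + 8
  25 = 3·8 + 1
  8 = 8·1
so gcd(158, 133) = 1.
1 divides -183, so solutions exist.
Back-substitute for Bézout coefficients:
  1 = 25 - 3·8
  ... = 133·(-19) + 158·(16)
Scale by -183/1 = -183: (m₀, n₀) = (3477, -2928).
General solution: m = 3477 + 158t, n = -2928 - 133t for integer t.
m ≥ 0: smallest is 3477 mod 158 = 1 (at t = -22), with n = -2.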